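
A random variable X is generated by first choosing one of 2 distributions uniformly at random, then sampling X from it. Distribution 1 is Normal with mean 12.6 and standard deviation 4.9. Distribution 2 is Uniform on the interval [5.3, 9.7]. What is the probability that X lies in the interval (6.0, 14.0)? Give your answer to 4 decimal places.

0.6822

Conditional on each component, P(6.0 < X < 14.0): 1: 0.523452; 2: 0.840909.
By total probability, P(6.0 < X < 14.0) = 0.5·0.523452 + 0.5·0.840909 = 0.68218.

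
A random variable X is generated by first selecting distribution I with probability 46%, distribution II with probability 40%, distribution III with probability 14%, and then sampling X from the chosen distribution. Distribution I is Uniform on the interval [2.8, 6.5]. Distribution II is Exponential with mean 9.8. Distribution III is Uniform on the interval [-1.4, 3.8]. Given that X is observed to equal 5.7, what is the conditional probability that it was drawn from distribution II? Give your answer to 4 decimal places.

0.1551

Likelihoods f(5.7 | ·): I: 0.27027; II: 0.0570393; III: 0.
Posterior ∝ prior × likelihood. Numerator for II: 0.4·0.0570393 = 0.0228157.
Normalizing constant: 0.46·0.27027 + 0.4·0.0570393 + 0.14·0 = 0.14714.
P(II | observation) = 0.0228157 / 0.14714 = 0.155061.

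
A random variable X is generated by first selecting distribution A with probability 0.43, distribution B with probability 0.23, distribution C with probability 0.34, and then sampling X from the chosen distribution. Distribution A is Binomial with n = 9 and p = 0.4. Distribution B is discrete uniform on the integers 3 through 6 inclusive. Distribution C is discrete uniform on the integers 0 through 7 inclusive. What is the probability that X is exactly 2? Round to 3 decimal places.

0.112

Conditional on each component, P(X = 2): A: 0.161243; B: 0; C: 0.125.
By total probability, P(X = 2) = 0.43·0.161243 + 0.23·0 + 0.34·0.125 = 0.111835.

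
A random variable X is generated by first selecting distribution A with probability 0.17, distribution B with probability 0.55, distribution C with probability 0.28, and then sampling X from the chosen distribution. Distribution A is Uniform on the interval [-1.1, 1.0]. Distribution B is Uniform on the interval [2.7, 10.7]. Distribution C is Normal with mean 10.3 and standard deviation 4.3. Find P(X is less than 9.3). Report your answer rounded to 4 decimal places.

Conditional on each component, P(X < 9.3): A: 1; B: 0.825; C: 0.408052.
By total probability, P(X < 9.3) = 0.17·1 + 0.55·0.825 + 0.28·0.408052 = 0.738005.

0.7380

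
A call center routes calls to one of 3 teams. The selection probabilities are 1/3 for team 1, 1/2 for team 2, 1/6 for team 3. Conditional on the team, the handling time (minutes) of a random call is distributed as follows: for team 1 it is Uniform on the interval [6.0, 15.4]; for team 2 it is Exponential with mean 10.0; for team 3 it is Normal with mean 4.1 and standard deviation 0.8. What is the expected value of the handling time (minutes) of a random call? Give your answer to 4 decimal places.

Component means — 1: 10.7; 2: 10; 3: 4.1.
E[X] = 0.333333·10.7 + 0.5·10 + 0.166667·4.1 = 9.25.

9.2500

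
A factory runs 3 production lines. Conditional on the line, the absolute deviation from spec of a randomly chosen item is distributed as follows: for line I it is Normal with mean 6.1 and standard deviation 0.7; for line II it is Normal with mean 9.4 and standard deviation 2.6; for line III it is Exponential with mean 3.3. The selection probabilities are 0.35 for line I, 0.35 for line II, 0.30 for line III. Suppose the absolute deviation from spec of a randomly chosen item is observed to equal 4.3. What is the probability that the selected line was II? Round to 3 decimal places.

0.197

Likelihoods f(4.3 | ·): I: 0.0208921; II: 0.0224096; III: 0.0823355.
Posterior ∝ prior × likelihood. Numerator for II: 0.35·0.0224096 = 0.00784335.
Normalizing constant: 0.35·0.0208921 + 0.35·0.0224096 + 0.3·0.0823355 = 0.0398562.
P(II | observation) = 0.00784335 / 0.0398562 = 0.196791.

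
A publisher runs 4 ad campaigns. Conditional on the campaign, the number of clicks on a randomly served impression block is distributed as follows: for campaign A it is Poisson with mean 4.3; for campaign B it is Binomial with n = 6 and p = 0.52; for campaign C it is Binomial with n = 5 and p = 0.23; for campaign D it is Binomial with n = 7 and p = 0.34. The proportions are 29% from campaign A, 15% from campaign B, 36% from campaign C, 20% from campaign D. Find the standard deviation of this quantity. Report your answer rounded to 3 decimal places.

Per component, A: μ=4.3, E[X²]=22.79; B: μ=3.12, E[X²]=11.232; C: μ=1.15, E[X²]=2.208; D: μ=2.38, E[X²]=7.2352.
E[X] = 0.29·4.3 + 0.15·3.12 + 0.36·1.15 + 0.2·2.38 = 2.605.
E[X²] = 0.29·22.79 + 0.15·11.232 + 0.36·2.208 + 0.2·7.2352 = 10.5358.
Var(X) = E[X²] − (E[X])² = 10.5358 − 6.78602 = 3.74979.
SD(X) = √3.74979 = 1.93644.

1.936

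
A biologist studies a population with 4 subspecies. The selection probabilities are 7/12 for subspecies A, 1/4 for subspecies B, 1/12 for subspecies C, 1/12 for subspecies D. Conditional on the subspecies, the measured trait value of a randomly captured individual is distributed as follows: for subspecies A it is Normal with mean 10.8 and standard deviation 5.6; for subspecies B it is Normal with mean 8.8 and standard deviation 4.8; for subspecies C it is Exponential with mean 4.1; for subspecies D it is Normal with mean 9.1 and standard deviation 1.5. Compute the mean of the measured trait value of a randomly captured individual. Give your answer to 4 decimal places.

9.6000

Component means — A: 10.8; B: 8.8; C: 4.1; D: 9.1.
E[X] = 0.583333·10.8 + 0.25·8.8 + 0.0833333·4.1 + 0.0833333·9.1 = 9.6.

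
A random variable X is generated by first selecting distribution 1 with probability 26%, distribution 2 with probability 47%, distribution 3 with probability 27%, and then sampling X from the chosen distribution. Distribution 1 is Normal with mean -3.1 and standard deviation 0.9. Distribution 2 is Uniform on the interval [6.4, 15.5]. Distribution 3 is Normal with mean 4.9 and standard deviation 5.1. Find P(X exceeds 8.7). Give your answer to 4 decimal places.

0.4128

Conditional on each component, P(X > 8.7): 1: 0; 2: 0.747253; 3: 0.228106.
By total probability, P(X > 8.7) = 0.26·0 + 0.47·0.747253 + 0.27·0.228106 = 0.412797.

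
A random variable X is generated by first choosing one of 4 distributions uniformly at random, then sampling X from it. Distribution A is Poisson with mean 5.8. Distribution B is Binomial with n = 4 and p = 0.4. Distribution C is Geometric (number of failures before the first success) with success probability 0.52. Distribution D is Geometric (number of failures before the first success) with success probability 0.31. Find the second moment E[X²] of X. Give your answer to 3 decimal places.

14.430

For each component E[X²] = Var + (mean)², giving A: 39.44; B: 3.52; C: 2.62722; D: 12.1342.
Overall E[X²] = 0.25·39.44 + 0.25·3.52 + 0.25·2.62722 + 0.25·12.1342 = 14.4304.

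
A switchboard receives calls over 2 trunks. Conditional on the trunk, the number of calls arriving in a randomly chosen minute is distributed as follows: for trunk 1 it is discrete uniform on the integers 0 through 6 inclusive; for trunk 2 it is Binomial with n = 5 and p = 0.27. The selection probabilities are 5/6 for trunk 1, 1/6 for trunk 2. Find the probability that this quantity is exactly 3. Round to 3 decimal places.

Conditional on each trunk, P(X = 3): 1: 0.142857; 2: 0.104891.
By total probability, P(X = 3) = 0.833333·0.142857 + 0.166667·0.104891 = 0.136529.

0.137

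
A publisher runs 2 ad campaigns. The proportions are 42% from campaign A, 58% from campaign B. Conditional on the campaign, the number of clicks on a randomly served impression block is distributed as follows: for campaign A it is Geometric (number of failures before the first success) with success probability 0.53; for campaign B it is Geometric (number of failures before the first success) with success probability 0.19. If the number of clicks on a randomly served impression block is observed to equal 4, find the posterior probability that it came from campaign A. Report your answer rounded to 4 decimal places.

0.1863

Likelihoods P(X=4 | ·): A: 0.0258623; B: 0.0817888.
Posterior ∝ prior × likelihood. Numerator for A: 0.42·0.0258623 = 0.0108622.
Normalizing constant: 0.42·0.0258623 + 0.58·0.0817888 = 0.0582997.
P(A | observation) = 0.0108622 / 0.0582997 = 0.186316.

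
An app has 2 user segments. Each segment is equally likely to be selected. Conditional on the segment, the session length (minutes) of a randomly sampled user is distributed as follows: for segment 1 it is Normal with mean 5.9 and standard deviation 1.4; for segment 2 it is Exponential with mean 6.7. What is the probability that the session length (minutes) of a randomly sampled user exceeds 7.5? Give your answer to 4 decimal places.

0.2265

Conditional on each segment, P(X > 7.5): 1: 0.126549; 2: 0.326475.
By total probability, P(X > 7.5) = 0.5·0.126549 + 0.5·0.326475 = 0.226512.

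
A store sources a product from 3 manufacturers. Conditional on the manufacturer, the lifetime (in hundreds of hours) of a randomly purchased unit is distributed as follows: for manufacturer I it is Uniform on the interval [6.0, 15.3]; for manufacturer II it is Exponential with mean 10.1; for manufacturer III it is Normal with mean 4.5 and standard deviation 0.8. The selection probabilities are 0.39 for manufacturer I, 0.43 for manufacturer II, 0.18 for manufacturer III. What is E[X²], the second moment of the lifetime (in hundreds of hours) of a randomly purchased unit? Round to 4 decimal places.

For each component E[X²] = Var + (mean)², giving I: 120.63; II: 204.02; III: 20.89.
Overall E[X²] = 0.39·120.63 + 0.43·204.02 + 0.18·20.89 = 138.534.

138.5345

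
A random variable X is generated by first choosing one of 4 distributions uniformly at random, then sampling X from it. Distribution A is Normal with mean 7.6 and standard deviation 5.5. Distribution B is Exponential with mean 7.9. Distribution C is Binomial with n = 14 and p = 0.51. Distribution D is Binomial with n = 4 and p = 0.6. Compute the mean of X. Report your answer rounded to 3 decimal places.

Component means — A: 7.6; B: 7.9; C: 7.14; D: 2.4.
E[X] = 0.25·7.6 + 0.25·7.9 + 0.25·7.14 + 0.25·2.4 = 6.26.

6.260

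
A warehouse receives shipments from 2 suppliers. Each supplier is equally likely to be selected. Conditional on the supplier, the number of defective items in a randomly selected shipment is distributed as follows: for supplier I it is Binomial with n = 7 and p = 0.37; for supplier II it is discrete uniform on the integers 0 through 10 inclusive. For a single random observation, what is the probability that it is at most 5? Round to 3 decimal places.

Conditional on each supplier, P(X ≤ 5): I: 0.987736; II: 0.545455.
By total probability, P(X ≤ 5) = 0.5·0.987736 + 0.5·0.545455 = 0.766595.

0.767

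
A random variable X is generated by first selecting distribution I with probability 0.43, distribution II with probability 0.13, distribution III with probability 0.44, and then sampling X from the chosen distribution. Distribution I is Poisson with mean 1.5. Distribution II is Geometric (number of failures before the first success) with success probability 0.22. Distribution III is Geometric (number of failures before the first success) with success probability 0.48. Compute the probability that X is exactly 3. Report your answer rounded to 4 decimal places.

0.0972

Conditional on each component, P(X = 3): I: 0.125511; II: 0.104401; III: 0.0674918.
By total probability, P(X = 3) = 0.43·0.125511 + 0.13·0.104401 + 0.44·0.0674918 = 0.0972382.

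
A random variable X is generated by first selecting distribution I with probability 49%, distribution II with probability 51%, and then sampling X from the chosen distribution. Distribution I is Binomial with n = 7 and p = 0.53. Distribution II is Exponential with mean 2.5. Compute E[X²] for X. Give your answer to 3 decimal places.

13.974

For each component E[X²] = Var + (mean)², giving I: 15.5078; II: 12.5.
Overall E[X²] = 0.49·15.5078 + 0.51·12.5 = 13.9738.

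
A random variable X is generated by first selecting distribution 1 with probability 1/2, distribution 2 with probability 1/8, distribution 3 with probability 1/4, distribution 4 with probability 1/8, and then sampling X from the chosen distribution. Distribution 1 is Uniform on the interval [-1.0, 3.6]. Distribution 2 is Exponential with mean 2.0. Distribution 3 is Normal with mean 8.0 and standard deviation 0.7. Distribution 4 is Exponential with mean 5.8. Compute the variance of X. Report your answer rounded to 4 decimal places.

14.1185

Per component, 1: μ=1.3, E[X²]=3.45333; 2: μ=2, E[X²]=8; 3: μ=8, E[X²]=64.49; 4: μ=5.8, E[X²]=67.28.
E[X] = 0.5·1.3 + 0.125·2 + 0.25·8 + 0.125·5.8 = 3.625.
E[X²] = 0.5·3.45333 + 0.125·8 + 0.25·64.49 + 0.125·67.28 = 27.2592.
Var(X) = E[X²] − (E[X])² = 27.2592 − 13.1406 = 14.1185.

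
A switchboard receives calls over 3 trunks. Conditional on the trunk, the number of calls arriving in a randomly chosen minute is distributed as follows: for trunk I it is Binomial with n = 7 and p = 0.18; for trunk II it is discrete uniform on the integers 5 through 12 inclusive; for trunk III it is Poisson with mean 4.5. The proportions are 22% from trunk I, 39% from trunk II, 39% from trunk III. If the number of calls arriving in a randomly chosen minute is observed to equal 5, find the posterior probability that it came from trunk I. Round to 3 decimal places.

Likelihoods P(X=5 | ·): I: 0.00266815; II: 0.125; III: 0.170827.
Posterior ∝ prior × likelihood. Numerator for I: 0.22·0.00266815 = 0.000586992.
Normalizing constant: 0.22·0.00266815 + 0.39·0.125 + 0.39·0.170827 = 0.115959.
P(I | observation) = 0.000586992 / 0.115959 = 0.00506204.

0.005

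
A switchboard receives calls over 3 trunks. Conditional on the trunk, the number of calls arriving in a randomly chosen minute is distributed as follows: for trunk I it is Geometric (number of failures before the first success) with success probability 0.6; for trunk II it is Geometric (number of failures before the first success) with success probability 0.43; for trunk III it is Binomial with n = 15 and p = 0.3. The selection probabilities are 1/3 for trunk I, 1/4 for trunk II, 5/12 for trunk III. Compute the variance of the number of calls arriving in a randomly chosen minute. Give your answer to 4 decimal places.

Per component, I: μ=0.666667, E[X²]=1.55556; II: μ=1.32558, E[X²]=4.83991; III: μ=4.5, E[X²]=23.4.
E[X] = 0.333333·0.666667 + 0.25·1.32558 + 0.416667·4.5 = 2.42862.
E[X²] = 0.333333·1.55556 + 0.25·4.83991 + 0.416667·23.4 = 11.4785.
Var(X) = E[X²] − (E[X])² = 11.4785 − 5.89818 = 5.58031.

5.5803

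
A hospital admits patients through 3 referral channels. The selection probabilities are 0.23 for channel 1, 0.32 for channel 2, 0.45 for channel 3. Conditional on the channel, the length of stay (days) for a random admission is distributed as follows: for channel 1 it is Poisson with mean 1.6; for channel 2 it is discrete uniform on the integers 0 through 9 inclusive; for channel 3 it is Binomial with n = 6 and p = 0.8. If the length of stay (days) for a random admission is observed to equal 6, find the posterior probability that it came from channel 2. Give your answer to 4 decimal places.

Likelihoods P(X=6 | ·): 1: 0.00470453; 2: 0.1; 3: 0.262144.
Posterior ∝ prior × likelihood. Numerator for 2: 0.32·0.1 = 0.032.
Normalizing constant: 0.23·0.00470453 + 0.32·0.1 + 0.45·0.262144 = 0.151047.
P(2 | observation) = 0.032 / 0.151047 = 0.211855.

0.2119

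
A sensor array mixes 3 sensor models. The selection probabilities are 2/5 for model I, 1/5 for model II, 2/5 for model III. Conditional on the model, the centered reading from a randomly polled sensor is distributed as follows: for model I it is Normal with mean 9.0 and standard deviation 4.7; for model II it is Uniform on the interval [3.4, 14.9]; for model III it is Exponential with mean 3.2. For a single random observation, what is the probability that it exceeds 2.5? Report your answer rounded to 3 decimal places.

0.750

Conditional on each model, P(X > 2.5): I: 0.916664; II: 1; III: 0.457833.
By total probability, P(X > 2.5) = 0.4·0.916664 + 0.2·1 + 0.4·0.457833 = 0.749799.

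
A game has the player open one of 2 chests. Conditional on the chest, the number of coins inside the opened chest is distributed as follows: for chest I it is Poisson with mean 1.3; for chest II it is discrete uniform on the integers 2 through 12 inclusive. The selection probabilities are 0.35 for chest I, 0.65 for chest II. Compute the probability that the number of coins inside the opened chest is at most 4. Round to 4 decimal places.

Conditional on each chest, P(X ≤ 4): I: 0.989337; II: 0.272727.
By total probability, P(X ≤ 4) = 0.35·0.989337 + 0.65·0.272727 = 0.523541.

0.5235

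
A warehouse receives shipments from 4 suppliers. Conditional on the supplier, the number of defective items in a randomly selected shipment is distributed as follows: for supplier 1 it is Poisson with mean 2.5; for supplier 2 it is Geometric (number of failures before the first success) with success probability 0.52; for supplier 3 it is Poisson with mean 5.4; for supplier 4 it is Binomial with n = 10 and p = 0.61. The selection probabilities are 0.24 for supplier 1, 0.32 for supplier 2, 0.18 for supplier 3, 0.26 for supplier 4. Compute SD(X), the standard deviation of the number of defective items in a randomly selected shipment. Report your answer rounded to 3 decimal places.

2.744

Per component, 1: μ=2.5, E[X²]=8.75; 2: μ=0.923077, E[X²]=2.62722; 3: μ=5.4, E[X²]=34.56; 4: μ=6.1, E[X²]=39.589.
E[X] = 0.24·2.5 + 0.32·0.923077 + 0.18·5.4 + 0.26·6.1 = 3.45338.
E[X²] = 0.24·8.75 + 0.32·2.62722 + 0.18·34.56 + 0.26·39.589 = 19.4547.
Var(X) = E[X²] − (E[X])² = 19.4547 − 11.9259 = 7.52878.
SD(X) = √7.52878 = 2.74386.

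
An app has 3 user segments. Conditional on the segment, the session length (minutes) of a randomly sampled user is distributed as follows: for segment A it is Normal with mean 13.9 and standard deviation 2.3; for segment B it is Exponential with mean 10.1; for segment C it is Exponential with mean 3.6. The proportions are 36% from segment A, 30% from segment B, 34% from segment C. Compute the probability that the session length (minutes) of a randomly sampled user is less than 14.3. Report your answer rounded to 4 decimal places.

0.7656

Conditional on each segment, P(X < 14.3): A: 0.569033; B: 0.757279; C: 0.981168.
By total probability, P(X < 14.3) = 0.36·0.569033 + 0.3·0.757279 + 0.34·0.981168 = 0.765633.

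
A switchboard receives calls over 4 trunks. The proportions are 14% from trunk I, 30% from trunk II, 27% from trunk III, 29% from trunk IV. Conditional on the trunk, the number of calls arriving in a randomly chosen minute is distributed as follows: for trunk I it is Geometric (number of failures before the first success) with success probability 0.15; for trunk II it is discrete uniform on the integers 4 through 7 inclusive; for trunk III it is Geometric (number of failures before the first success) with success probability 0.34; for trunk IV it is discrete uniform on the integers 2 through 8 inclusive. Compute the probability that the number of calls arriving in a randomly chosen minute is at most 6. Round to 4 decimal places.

Conditional on each trunk, P(X ≤ 6): I: 0.679423; II: 0.75; III: 0.945448; IV: 0.714286.
By total probability, P(X ≤ 6) = 0.14·0.679423 + 0.3·0.75 + 0.27·0.945448 + 0.29·0.714286 = 0.782533.

0.7825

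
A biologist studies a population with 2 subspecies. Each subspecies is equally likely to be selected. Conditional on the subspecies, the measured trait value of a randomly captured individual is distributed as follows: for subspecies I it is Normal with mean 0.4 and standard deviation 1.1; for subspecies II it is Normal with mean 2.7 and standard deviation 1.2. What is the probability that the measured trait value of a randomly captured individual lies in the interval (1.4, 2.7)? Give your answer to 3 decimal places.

Conditional on each subspecies, P(1.4 < X < 2.7): I: 0.163383; II: 0.36067.
By total probability, P(1.4 < X < 2.7) = 0.5·0.163383 + 0.5·0.36067 = 0.262026.

0.262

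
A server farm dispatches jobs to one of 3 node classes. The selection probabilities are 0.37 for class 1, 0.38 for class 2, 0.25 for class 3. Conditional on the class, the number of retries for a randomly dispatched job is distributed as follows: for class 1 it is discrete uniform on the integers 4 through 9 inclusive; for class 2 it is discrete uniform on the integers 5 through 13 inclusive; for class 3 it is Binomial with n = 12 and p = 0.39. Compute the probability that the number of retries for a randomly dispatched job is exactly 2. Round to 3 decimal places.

Conditional on each class, P(X = 2): 1: 0; 2: 0; 3: 0.0716096.
By total probability, P(X = 2) = 0.37·0 + 0.38·0 + 0.25·0.0716096 = 0.0179024.

0.018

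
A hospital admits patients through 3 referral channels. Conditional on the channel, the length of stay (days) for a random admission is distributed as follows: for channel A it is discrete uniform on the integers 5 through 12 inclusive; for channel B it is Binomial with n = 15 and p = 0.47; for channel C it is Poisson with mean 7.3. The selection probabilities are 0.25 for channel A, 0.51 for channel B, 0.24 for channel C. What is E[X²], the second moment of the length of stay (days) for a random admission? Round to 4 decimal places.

61.1705

For each component E[X²] = Var + (mean)², giving A: 77.5; B: 53.439; C: 60.59.
Overall E[X²] = 0.25·77.5 + 0.51·53.439 + 0.24·60.59 = 61.1705.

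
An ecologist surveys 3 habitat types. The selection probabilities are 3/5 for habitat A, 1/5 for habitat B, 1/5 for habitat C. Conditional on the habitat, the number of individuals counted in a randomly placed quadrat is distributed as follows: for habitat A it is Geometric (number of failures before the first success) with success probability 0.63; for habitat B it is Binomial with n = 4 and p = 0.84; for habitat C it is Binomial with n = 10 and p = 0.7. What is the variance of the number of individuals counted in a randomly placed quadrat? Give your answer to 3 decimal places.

7.474

Per component, A: μ=0.587302, E[X²]=1.27715; B: μ=3.36, E[X²]=11.8272; C: μ=7, E[X²]=51.1.
E[X] = 0.6·0.587302 + 0.2·3.36 + 0.2·7 = 2.42438.
E[X²] = 0.6·1.27715 + 0.2·11.8272 + 0.2·51.1 = 13.3517.
Var(X) = E[X²] − (E[X])² = 13.3517 − 5.87762 = 7.47411.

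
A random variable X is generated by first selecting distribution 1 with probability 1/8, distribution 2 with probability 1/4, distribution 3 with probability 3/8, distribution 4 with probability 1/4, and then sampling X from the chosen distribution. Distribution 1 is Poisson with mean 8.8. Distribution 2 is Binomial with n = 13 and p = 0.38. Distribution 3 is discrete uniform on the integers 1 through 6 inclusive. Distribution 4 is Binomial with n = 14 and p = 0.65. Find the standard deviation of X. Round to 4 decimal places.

3.1236

Per component, 1: μ=8.8, E[X²]=86.24; 2: μ=4.94, E[X²]=27.4664; 3: μ=3.5, E[X²]=15.1667; 4: μ=9.1, E[X²]=85.995.
E[X] = 0.125·8.8 + 0.25·4.94 + 0.375·3.5 + 0.25·9.1 = 5.9225.
E[X²] = 0.125·86.24 + 0.25·27.4664 + 0.375·15.1667 + 0.25·85.995 = 44.8329.
Var(X) = E[X²] − (E[X])² = 44.8329 − 35.076 = 9.75684.
SD(X) = √9.75684 = 3.12359.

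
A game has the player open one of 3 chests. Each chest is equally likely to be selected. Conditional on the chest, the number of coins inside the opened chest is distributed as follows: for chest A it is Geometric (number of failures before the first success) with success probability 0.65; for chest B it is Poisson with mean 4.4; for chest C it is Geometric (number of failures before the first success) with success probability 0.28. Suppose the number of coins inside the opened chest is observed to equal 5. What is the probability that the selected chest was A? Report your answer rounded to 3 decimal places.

Likelihoods P(X=5 | ·): A: 0.00341392; B: 0.168728; C: 0.0541777.
Posterior ∝ prior × likelihood. Numerator for A: 0.333333·0.00341392 = 0.00113797.
Normalizing constant: 0.333333·0.00341392 + 0.333333·0.168728 + 0.333333·0.0541777 = 0.0754398.
P(A | observation) = 0.00113797 / 0.0754398 = 0.0150845.

0.015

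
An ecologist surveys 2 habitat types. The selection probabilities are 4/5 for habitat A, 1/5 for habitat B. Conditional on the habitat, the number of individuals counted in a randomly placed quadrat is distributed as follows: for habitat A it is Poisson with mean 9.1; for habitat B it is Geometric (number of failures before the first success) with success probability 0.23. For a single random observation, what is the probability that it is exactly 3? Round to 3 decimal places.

Conditional on each habitat, P(X = 3): A: 0.0140247; B: 0.105003.
By total probability, P(X = 3) = 0.8·0.0140247 + 0.2·0.105003 = 0.0322203.

0.032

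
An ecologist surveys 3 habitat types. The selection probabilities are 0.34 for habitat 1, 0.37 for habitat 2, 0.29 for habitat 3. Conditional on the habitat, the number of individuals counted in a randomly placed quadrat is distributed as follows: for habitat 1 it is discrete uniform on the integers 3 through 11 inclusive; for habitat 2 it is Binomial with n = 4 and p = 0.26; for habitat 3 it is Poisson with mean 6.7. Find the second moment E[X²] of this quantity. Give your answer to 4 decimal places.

34.5727

For each component E[X²] = Var + (mean)², giving 1: 55.6667; 2: 1.8512; 3: 51.59.
Overall E[X²] = 0.34·55.6667 + 0.37·1.8512 + 0.29·51.59 = 34.5727.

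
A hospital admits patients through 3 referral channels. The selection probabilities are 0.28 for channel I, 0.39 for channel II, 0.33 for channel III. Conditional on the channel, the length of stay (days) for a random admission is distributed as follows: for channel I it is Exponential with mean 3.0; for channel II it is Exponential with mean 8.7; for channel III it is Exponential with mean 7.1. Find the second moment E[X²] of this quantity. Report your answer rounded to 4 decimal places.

For each component E[X²] = Var + (mean)², giving I: 18; II: 151.38; III: 100.82.
Overall E[X²] = 0.28·18 + 0.39·151.38 + 0.33·100.82 = 97.3488.

97.3488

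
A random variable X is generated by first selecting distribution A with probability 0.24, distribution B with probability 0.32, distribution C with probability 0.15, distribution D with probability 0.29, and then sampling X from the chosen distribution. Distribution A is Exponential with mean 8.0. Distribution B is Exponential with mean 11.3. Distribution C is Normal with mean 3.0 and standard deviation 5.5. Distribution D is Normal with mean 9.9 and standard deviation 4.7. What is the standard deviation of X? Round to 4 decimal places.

8.6436

Per component, A: μ=8, E[X²]=128; B: μ=11.3, E[X²]=255.38; C: μ=3, E[X²]=39.25; D: μ=9.9, E[X²]=120.1.
E[X] = 0.24·8 + 0.32·11.3 + 0.15·3 + 0.29·9.9 = 8.857.
E[X²] = 0.24·128 + 0.32·255.38 + 0.15·39.25 + 0.29·120.1 = 153.158.
Var(X) = E[X²] − (E[X])² = 153.158 − 78.4464 = 74.7117.
SD(X) = √74.7117 = 8.64359.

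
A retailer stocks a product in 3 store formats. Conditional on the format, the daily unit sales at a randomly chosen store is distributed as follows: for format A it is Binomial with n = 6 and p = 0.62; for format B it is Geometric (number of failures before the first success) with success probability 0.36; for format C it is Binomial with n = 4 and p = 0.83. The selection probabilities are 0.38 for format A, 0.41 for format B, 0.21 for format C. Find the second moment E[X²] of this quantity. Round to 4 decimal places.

For each component E[X²] = Var + (mean)², giving A: 15.252; B: 8.09877; C: 11.5868.
Overall E[X²] = 0.38·15.252 + 0.41·8.09877 + 0.21·11.5868 = 11.5495.

11.5495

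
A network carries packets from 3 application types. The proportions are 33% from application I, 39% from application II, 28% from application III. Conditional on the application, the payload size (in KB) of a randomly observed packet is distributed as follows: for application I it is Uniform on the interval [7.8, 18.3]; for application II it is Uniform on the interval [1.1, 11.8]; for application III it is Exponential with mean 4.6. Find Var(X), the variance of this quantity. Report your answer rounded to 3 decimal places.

25.255

Per component, I: μ=13.05, E[X²]=179.49; II: μ=6.45, E[X²]=51.1433; III: μ=4.6, E[X²]=42.32.
E[X] = 0.33·13.05 + 0.39·6.45 + 0.28·4.6 = 8.11.
E[X²] = 0.33·179.49 + 0.39·51.1433 + 0.28·42.32 = 91.0272.
Var(X) = E[X²] − (E[X])² = 91.0272 − 65.7721 = 25.2551.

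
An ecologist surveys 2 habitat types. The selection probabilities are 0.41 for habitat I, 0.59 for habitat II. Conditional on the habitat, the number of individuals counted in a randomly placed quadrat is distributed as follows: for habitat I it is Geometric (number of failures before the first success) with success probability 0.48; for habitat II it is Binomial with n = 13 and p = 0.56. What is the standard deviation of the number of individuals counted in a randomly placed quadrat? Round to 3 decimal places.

Per component, I: μ=1.08333, E[X²]=3.43056; II: μ=7.28, E[X²]=56.2016.
E[X] = 0.41·1.08333 + 0.59·7.28 = 4.73937.
E[X²] = 0.41·3.43056 + 0.59·56.2016 = 34.5655.
Var(X) = E[X²] − (E[X])² = 34.5655 − 22.4616 = 12.1039.
SD(X) = √12.1039 = 3.47906.

3.479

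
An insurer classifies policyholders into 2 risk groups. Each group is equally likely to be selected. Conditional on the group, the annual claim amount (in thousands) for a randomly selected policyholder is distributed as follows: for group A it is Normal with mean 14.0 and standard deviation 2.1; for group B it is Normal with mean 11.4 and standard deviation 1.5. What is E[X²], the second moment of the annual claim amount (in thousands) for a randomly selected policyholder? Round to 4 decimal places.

For each component E[X²] = Var + (mean)², giving A: 200.41; B: 132.21.
Overall E[X²] = 0.5·200.41 + 0.5·132.21 = 166.31.

166.3100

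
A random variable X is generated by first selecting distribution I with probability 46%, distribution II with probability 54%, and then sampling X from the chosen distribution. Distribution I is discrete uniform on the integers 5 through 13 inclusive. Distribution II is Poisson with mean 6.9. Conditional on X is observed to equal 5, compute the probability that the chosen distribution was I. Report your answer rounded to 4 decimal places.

0.4188

Likelihoods P(X=5 | ·): I: 0.111111; II: 0.131351.
Posterior ∝ prior × likelihood. Numerator for I: 0.46·0.111111 = 0.0511111.
Normalizing constant: 0.46·0.111111 + 0.54·0.131351 = 0.12204.
P(I | observation) = 0.0511111 / 0.12204 = 0.418805.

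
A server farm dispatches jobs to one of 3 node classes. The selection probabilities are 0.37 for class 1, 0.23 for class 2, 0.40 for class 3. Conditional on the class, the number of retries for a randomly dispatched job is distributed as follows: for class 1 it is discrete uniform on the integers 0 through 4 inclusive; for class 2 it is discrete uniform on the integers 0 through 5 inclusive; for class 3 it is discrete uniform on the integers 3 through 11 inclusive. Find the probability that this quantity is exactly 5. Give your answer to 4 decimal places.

Conditional on each class, P(X = 5): 1: 0; 2: 0.166667; 3: 0.111111.
By total probability, P(X = 5) = 0.37·0 + 0.23·0.166667 + 0.4·0.111111 = 0.0827778.

0.0828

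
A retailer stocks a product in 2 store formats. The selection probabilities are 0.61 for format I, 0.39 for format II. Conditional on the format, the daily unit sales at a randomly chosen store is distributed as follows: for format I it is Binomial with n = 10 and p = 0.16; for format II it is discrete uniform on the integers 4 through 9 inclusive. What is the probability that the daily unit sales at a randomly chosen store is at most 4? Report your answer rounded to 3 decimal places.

Conditional on each format, P(X ≤ 4): I: 0.98699; II: 0.166667.
By total probability, P(X ≤ 4) = 0.61·0.98699 + 0.39·0.166667 = 0.667064.

0.667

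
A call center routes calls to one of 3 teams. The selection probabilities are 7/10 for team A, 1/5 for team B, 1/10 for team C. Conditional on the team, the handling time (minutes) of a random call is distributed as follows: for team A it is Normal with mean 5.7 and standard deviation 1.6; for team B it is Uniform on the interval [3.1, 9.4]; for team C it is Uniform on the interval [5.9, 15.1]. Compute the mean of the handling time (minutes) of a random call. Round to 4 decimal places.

6.2900

Component means — A: 5.7; B: 6.25; C: 10.5.
E[X] = 0.7·5.7 + 0.2·6.25 + 0.1·10.5 = 6.29.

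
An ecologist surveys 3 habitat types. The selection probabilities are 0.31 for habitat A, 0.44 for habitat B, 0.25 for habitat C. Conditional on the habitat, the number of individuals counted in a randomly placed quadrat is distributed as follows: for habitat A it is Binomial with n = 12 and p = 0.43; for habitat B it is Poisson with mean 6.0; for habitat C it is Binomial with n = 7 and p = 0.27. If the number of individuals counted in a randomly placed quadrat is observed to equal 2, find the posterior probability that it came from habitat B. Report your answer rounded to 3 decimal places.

0.174

Likelihoods P(X=2 | ·): A: 0.0441804; B: 0.0446175; C: 0.317367.
Posterior ∝ prior × likelihood. Numerator for B: 0.44·0.0446175 = 0.0196317.
Normalizing constant: 0.31·0.0441804 + 0.44·0.0446175 + 0.25·0.317367 = 0.112669.
P(B | observation) = 0.0196317 / 0.112669 = 0.174242.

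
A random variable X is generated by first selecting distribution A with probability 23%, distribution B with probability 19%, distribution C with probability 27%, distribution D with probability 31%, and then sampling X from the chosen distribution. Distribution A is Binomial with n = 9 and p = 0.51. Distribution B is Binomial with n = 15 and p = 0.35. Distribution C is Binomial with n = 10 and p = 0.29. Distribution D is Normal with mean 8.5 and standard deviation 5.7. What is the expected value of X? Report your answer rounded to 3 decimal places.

5.471

Component means — A: 4.59; B: 5.25; C: 2.9; D: 8.5.
E[X] = 0.23·4.59 + 0.19·5.25 + 0.27·2.9 + 0.31·8.5 = 5.4712.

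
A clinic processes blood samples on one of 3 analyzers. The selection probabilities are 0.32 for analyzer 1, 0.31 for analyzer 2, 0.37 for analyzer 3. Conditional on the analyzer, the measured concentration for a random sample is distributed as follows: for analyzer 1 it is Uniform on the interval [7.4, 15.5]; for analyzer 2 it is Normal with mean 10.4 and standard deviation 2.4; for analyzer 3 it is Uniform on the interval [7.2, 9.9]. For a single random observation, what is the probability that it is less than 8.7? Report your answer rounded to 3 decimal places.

Conditional on each analyzer, P(X < 8.7): 1: 0.160494; 2: 0.239369; 3: 0.555556.
By total probability, P(X < 8.7) = 0.32·0.160494 + 0.31·0.239369 + 0.37·0.555556 = 0.331118.

0.331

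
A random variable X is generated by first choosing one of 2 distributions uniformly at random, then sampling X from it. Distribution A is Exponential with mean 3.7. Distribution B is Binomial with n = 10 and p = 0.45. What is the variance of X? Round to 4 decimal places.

8.2425

Per component, A: μ=3.7, E[X²]=27.38; B: μ=4.5, E[X²]=22.725.
E[X] = 0.5·3.7 + 0.5·4.5 = 4.1.
E[X²] = 0.5·27.38 + 0.5·22.725 = 25.0525.
Var(X) = E[X²] − (E[X])² = 25.0525 − 16.81 = 8.2425.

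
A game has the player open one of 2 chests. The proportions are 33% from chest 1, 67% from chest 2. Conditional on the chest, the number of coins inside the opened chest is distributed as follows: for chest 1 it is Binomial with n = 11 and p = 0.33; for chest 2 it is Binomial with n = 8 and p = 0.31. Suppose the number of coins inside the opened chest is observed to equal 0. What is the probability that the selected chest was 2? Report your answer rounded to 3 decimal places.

Likelihoods P(X=0 | ·): 1: 0.012213; 2: 0.0513798.
Posterior ∝ prior × likelihood. Numerator for 2: 0.67·0.0513798 = 0.0344245.
Normalizing constant: 0.33·0.012213 + 0.67·0.0513798 = 0.0384548.
P(2 | observation) = 0.0344245 / 0.0384548 = 0.895194.

0.895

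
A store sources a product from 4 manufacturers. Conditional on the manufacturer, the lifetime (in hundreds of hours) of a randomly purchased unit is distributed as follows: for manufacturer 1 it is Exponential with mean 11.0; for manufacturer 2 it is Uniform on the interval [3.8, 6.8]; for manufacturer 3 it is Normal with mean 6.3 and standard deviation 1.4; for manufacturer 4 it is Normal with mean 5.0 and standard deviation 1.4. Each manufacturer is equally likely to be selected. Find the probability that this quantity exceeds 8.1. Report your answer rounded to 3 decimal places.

Conditional on each manufacturer, P(X > 8.1): 1: 0.478852; 2: 0; 3: 0.0992714; 4: 0.0134046.
By total probability, P(X > 8.1) = 0.25·0.478852 + 0.25·0 + 0.25·0.0992714 + 0.25·0.0134046 = 0.147882.

0.148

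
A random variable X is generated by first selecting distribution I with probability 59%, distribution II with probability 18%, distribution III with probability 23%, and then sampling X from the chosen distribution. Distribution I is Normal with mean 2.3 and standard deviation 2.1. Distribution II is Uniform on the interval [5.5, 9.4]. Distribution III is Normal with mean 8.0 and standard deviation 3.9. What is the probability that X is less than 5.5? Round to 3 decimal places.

0.612

Conditional on each component, P(X < 5.5): I: 0.936222; II: 0; III: 0.260753.
By total probability, P(X < 5.5) = 0.59·0.936222 + 0.18·0 + 0.23·0.260753 = 0.612344.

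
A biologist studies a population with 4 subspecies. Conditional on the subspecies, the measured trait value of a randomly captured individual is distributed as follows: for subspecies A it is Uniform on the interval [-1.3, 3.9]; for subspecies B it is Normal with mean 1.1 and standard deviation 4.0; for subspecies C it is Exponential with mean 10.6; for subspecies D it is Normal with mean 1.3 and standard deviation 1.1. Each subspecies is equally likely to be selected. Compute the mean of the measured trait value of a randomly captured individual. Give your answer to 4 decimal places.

Component means — A: 1.3; B: 1.1; C: 10.6; D: 1.3.
E[X] = 0.25·1.3 + 0.25·1.1 + 0.25·10.6 + 0.25·1.3 = 3.575.

3.5750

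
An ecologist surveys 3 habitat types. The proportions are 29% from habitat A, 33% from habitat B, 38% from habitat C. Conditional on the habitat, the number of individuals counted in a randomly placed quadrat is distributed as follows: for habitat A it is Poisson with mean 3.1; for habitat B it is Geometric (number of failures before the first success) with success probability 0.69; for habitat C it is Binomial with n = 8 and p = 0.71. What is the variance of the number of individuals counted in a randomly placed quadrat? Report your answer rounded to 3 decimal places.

Per component, A: μ=3.1, E[X²]=12.71; B: μ=0.449275, E[X²]=0.852972; C: μ=5.68, E[X²]=33.9096.
E[X] = 0.29·3.1 + 0.33·0.449275 + 0.38·5.68 = 3.20566.
E[X²] = 0.29·12.71 + 0.33·0.852972 + 0.38·33.9096 = 16.853.
Var(X) = E[X²] − (E[X])² = 16.853 − 10.2763 = 6.57677.

6.577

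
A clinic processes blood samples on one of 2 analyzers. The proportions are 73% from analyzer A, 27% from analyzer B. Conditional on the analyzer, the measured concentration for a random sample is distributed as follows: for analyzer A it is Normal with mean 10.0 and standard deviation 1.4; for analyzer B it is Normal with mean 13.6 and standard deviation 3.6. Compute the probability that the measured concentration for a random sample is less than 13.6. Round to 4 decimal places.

0.8613

Conditional on each analyzer, P(X < 13.6): A: 0.994936; B: 0.5.
By total probability, P(X < 13.6) = 0.73·0.994936 + 0.27·0.5 = 0.861303.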